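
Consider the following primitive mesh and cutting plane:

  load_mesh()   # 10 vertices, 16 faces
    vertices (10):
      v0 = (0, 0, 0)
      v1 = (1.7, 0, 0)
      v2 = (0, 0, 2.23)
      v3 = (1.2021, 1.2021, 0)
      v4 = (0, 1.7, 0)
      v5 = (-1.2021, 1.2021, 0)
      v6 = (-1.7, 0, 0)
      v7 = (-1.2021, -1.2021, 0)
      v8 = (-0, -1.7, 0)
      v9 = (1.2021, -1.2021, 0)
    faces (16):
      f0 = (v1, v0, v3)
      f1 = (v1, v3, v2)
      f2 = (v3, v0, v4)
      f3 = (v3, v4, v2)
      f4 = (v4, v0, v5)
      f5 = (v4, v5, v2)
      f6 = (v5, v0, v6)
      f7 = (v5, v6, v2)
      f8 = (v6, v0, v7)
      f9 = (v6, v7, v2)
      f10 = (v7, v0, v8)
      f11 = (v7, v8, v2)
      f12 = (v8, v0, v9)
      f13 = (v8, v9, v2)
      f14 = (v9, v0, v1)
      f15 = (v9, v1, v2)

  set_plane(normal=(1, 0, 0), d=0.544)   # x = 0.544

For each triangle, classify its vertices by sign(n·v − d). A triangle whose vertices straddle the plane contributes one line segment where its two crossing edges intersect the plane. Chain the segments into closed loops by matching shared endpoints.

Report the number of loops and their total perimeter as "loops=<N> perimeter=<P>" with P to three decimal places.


loops=1 perimeter=7.258

Straddling triangles (8 of 16):
  (v1,v0,v3) [+-+] → (0.544, 0, 0)–(0.544, 0.544, 0)  len=0.5440
  (v1,v3,v2) [++-] → (0.544, 0.544, 1.22083)–(0.544, 0, 1.5164)  len=0.6191
  (v3,v0,v4) [+--] → (0.544, 0.544, 0)–(0.544, 1.47468, 0)  len=0.9307
  (v3,v4,v2) [+--] → (0.544, 1.47468, 0)–(0.544, 0.544, 1.22083)  len=1.5351
  (v8,v0,v9) [--+] → (0.544, -0.544, 0)–(0.544, -1.47468, 0)  len=0.9307
  (v8,v9,v2) [-+-] → (0.544, -1.47468, 0)–(0.544, -0.544, 1.22083)  len=1.5351
  (v9,v0,v1) [+-+] → (0.544, -0.544, 0)–(0.544, 0, 0)  len=0.5440
  (v9,v1,v2) [++-] → (0.544, 0, 1.5164)–(0.544, -0.544, 1.22083)  len=0.6191

Chained into 1 loop(s):
  loop 1: 8 segments, perimeter = 7.2578
Total perimeter = 7.258


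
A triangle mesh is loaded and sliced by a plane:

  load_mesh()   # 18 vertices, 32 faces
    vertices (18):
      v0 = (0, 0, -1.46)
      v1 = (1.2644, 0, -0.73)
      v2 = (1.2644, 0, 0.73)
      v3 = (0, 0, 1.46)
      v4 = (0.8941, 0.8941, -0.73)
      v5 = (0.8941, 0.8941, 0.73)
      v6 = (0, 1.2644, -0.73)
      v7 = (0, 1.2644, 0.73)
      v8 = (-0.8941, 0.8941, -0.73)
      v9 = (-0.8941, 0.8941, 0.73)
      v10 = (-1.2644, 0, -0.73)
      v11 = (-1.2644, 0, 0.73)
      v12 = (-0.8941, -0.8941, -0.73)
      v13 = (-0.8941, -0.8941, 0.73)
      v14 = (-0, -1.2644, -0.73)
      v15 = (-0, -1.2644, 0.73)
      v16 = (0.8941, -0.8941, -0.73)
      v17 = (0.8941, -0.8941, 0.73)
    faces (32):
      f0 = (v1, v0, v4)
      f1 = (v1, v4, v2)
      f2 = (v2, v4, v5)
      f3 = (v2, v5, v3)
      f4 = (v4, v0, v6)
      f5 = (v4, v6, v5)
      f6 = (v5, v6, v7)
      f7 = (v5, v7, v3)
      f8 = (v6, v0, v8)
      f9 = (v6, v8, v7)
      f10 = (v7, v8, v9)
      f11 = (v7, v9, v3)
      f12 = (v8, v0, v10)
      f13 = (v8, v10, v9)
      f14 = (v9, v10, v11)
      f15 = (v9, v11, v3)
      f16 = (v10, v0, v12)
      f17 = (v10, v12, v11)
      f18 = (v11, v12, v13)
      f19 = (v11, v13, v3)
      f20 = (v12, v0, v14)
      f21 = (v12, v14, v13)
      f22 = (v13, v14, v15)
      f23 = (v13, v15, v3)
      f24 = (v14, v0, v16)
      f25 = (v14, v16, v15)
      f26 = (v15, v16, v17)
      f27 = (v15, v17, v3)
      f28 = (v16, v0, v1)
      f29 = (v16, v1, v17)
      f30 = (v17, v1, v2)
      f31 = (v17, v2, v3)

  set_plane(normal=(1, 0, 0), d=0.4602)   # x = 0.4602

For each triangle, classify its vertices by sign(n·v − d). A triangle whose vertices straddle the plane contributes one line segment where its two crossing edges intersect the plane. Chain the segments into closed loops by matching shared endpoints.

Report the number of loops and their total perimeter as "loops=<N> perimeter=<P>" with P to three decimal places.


Straddling triangles (12 of 32):
  (v1,v0,v4) [+-+] → (0.4602, 0, -1.1943)–(0.4602, 0.4602, -1.08426)  len=0.4732
  (v2,v5,v3) [++-] → (0.4602, 0.4602, 1.08426)–(0.4602, 0, 1.1943)  len=0.4732
  (v4,v0,v6) [+--] → (0.4602, 0.4602, -1.08426)–(0.4602, 1.0738, -0.73)  len=0.7085
  (v4,v6,v5) [+-+] → (0.4602, 1.0738, -0.73)–(0.4602, 1.0738, 0.021473)  len=0.7515
  (v5,v6,v7) [+--] → (0.4602, 1.0738, 0.021473)–(0.4602, 1.0738, 0.73)  len=0.7085
  (v5,v7,v3) [+--] → (0.4602, 1.0738, 0.73)–(0.4602, 0.4602, 1.08426)  len=0.7085
  (v14,v0,v16) [--+] → (0.4602, -0.4602, -1.08426)–(0.4602, -1.0738, -0.73)  len=0.7085
  (v14,v16,v15) [-+-] → (0.4602, -1.0738, -0.73)–(0.4602, -1.0738, -0.021473)  len=0.7085
  (v15,v16,v17) [-++] → (0.4602, -1.0738, -0.021473)–(0.4602, -1.0738, 0.73)  len=0.7515
  (v15,v17,v3) [-+-] → (0.4602, -1.0738, 0.73)–(0.4602, -0.4602, 1.08426)  len=0.7085
  (v16,v0,v1) [+-+] → (0.4602, -0.4602, -1.08426)–(0.4602, 0, -1.1943)  len=0.4732
  (v17,v2,v3) [++-] → (0.4602, 0, 1.1943)–(0.4602, -0.4602, 1.08426)  len=0.4732

Chained into 1 loop(s):
  loop 1: 12 segments, perimeter = 7.6468
Total perimeter = 7.647

loops=1 perimeter=7.647


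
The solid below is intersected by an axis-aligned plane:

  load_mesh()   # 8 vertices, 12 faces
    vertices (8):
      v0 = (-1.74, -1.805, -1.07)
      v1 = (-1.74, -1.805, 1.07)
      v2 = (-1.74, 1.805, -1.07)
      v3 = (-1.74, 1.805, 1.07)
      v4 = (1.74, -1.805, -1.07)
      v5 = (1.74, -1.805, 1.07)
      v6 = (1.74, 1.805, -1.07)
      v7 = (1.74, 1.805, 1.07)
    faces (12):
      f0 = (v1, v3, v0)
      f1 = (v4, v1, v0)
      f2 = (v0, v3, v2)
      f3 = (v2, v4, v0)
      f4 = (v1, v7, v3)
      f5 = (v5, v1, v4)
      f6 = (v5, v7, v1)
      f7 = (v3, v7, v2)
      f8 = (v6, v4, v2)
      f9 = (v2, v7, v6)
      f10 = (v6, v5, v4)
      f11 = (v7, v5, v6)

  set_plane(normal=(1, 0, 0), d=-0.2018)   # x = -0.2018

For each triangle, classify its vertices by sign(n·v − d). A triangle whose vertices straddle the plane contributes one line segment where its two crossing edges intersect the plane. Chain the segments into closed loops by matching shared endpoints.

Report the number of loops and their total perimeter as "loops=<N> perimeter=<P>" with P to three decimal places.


loops=1 perimeter=11.500

Straddling triangles (8 of 12):
  (v4,v1,v0) [+--] → (-0.2018, -1.805, 0.124095)–(-0.2018, -1.805, -1.07)  len=1.1941
  (v2,v4,v0) [-+-] → (-0.2018, 0.209339, -1.07)–(-0.2018, -1.805, -1.07)  len=2.0143
  (v1,v7,v3) [-+-] → (-0.2018, -0.209339, 1.07)–(-0.2018, 1.805, 1.07)  len=2.0143
  (v5,v1,v4) [+-+] → (-0.2018, -1.805, 1.07)–(-0.2018, -1.805, 0.124095)  len=0.9459
  (v5,v7,v1) [++-] → (-0.2018, -0.209339, 1.07)–(-0.2018, -1.805, 1.07)  len=1.5957
  (v3,v7,v2) [-+-] → (-0.2018, 1.805, 1.07)–(-0.2018, 1.805, -0.124095)  len=1.1941
  (v6,v4,v2) [++-] → (-0.2018, 0.209339, -1.07)–(-0.2018, 1.805, -1.07)  len=1.5957
  (v2,v7,v6) [-++] → (-0.2018, 1.805, -0.124095)–(-0.2018, 1.805, -1.07)  len=0.9459

Chained into 1 loop(s):
  loop 1: 8 segments, perimeter = 11.5000
Total perimeter = 11.500


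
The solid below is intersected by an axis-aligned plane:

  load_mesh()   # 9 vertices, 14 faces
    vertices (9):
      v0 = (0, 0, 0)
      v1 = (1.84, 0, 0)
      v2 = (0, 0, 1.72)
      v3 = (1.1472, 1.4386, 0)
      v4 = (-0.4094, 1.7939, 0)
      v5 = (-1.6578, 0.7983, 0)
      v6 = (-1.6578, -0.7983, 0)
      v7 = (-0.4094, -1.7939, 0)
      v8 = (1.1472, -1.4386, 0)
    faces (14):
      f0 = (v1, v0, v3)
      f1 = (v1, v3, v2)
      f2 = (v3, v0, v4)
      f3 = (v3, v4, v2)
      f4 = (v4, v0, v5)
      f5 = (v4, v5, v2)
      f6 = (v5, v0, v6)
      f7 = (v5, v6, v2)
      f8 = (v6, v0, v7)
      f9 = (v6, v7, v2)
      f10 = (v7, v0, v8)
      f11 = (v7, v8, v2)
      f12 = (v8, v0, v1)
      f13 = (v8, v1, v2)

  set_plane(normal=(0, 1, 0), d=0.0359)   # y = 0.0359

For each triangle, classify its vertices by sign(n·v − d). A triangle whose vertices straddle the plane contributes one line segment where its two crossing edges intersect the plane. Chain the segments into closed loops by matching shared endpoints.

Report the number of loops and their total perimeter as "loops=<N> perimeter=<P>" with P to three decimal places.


loops=1 perimeter=8.335

Straddling triangles (8 of 14):
  (v1,v0,v3) [--+] → (0.0286282, 0.0359, 0)–(1.82271, 0.0359, 0)  len=1.7941
  (v1,v3,v2) [-+-] → (1.82271, 0.0359, 0)–(0.0286282, 0.0359, 1.67708)  len=2.4559
  (v3,v0,v4) [+-+] → (0.0286282, 0.0359, 0)–(-0.00819302, 0.0359, 0)  len=0.0368
  (v3,v4,v2) [++-] → (-0.00819302, 0.0359, 1.68558)–(0.0286282, 0.0359, 1.67708)  len=0.0378
  (v4,v0,v5) [+-+] → (-0.00819302, 0.0359, 0)–(-0.0745522, 0.0359, 0)  len=0.0664
  (v4,v5,v2) [++-] → (-0.0745522, 0.0359, 1.64265)–(-0.00819302, 0.0359, 1.68558)  len=0.0790
  (v5,v0,v6) [+--] → (-0.0745522, 0.0359, 0)–(-1.6578, 0.0359, 0)  len=1.5832
  (v5,v6,v2) [+--] → (-1.6578, 0.0359, 0)–(-0.0745522, 0.0359, 1.64265)  len=2.2814

Chained into 1 loop(s):
  loop 1: 8 segments, perimeter = 8.3347
Total perimeter = 8.335


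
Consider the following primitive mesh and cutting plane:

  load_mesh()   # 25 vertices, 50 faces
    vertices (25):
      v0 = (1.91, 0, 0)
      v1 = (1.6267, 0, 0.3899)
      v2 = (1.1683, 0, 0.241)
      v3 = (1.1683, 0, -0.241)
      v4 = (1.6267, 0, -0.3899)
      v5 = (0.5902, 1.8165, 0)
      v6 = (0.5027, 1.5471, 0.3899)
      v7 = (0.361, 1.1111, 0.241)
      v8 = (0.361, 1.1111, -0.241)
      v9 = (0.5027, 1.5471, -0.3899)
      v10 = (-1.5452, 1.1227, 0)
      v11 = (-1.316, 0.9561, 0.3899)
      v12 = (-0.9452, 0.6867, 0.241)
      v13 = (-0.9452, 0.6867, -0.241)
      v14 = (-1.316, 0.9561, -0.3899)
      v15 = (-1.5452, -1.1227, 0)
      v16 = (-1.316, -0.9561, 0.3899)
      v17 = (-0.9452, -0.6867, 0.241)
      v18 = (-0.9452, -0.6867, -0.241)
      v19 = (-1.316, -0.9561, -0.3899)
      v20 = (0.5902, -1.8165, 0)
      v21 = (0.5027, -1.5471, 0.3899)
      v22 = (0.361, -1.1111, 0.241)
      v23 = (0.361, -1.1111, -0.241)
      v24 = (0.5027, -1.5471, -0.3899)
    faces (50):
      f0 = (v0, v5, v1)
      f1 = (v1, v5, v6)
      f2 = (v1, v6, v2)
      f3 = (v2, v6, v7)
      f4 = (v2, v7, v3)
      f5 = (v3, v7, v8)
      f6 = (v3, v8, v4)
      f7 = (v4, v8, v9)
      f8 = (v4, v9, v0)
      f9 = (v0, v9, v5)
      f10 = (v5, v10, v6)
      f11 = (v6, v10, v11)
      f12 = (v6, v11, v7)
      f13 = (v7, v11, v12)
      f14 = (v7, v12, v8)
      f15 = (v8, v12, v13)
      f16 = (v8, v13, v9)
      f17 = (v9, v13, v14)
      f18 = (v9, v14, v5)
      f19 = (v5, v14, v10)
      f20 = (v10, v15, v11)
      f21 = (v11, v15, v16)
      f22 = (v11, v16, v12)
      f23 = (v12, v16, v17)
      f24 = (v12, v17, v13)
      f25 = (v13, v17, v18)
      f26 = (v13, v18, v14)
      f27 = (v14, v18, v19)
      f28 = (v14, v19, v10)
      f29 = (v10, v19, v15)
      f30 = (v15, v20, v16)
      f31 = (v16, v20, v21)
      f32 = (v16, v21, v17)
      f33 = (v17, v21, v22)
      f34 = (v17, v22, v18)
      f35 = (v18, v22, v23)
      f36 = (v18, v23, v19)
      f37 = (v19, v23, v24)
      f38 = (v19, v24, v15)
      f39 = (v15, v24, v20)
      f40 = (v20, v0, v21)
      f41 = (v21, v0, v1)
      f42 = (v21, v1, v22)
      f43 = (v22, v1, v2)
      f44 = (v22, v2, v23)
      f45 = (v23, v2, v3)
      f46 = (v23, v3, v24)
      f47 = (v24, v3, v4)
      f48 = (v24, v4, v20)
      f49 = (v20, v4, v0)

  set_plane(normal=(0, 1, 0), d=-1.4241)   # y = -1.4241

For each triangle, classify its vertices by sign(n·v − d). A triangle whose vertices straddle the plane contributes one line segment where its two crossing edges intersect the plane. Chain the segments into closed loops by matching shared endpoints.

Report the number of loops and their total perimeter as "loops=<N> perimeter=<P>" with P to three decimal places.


Straddling triangles (14 of 50):
  (v15,v20,v16) [+-+] → (-0.617541, -1.4241, 0)–(-0.279155, -1.4241, 0.177821)  len=0.3823
  (v16,v20,v21) [+--] → (-0.279155, -1.4241, 0.177821)–(0.124189, -1.4241, 0.3899)  len=0.4557
  (v16,v21,v17) [+-+] → (0.124189, -1.4241, 0.3899)–(0.295713, -1.4241, 0.368614)  len=0.1728
  (v17,v21,v22) [+-+] → (0.295713, -1.4241, 0.368614)–(0.462725, -1.4241, 0.347894)  len=0.1683
  (v19,v23,v24) [++-] → (0.462725, -1.4241, -0.347894)–(0.124189, -1.4241, -0.3899)  len=0.3411
  (v19,v24,v15) [+-+] → (0.124189, -1.4241, -0.3899)–(-0.0908243, -1.4241, -0.276899)  len=0.2429
  (v15,v24,v20) [+--] → (-0.0908243, -1.4241, -0.276899)–(-0.617541, -1.4241, 0)  len=0.5951
  (v20,v0,v21) [-+-] → (0.875303, -1.4241, 0)–(0.614585, -1.4241, 0.358902)  len=0.4436
  (v21,v0,v1) [-++] → (0.614585, -1.4241, 0.358902)–(0.592062, -1.4241, 0.3899)  len=0.0383
  (v21,v1,v22) [-++] → (0.592062, -1.4241, 0.3899)–(0.462725, -1.4241, 0.347894)  len=0.1360
  (v23,v3,v24) [++-] → (0.555618, -1.4241, -0.378062)–(0.462725, -1.4241, -0.347894)  len=0.0977
  (v24,v3,v4) [-++] → (0.555618, -1.4241, -0.378062)–(0.592062, -1.4241, -0.3899)  len=0.0383
  (v24,v4,v20) [-+-] → (0.592062, -1.4241, -0.3899)–(0.814105, -1.4241, -0.0842261)  len=0.3778
  (v20,v4,v0) [-++] → (0.814105, -1.4241, -0.0842261)–(0.875303, -1.4241, 0)  len=0.1041

Chained into 1 loop(s):
  loop 1: 14 segments, perimeter = 3.5940
Total perimeter = 3.594

loops=1 perimeter=3.594


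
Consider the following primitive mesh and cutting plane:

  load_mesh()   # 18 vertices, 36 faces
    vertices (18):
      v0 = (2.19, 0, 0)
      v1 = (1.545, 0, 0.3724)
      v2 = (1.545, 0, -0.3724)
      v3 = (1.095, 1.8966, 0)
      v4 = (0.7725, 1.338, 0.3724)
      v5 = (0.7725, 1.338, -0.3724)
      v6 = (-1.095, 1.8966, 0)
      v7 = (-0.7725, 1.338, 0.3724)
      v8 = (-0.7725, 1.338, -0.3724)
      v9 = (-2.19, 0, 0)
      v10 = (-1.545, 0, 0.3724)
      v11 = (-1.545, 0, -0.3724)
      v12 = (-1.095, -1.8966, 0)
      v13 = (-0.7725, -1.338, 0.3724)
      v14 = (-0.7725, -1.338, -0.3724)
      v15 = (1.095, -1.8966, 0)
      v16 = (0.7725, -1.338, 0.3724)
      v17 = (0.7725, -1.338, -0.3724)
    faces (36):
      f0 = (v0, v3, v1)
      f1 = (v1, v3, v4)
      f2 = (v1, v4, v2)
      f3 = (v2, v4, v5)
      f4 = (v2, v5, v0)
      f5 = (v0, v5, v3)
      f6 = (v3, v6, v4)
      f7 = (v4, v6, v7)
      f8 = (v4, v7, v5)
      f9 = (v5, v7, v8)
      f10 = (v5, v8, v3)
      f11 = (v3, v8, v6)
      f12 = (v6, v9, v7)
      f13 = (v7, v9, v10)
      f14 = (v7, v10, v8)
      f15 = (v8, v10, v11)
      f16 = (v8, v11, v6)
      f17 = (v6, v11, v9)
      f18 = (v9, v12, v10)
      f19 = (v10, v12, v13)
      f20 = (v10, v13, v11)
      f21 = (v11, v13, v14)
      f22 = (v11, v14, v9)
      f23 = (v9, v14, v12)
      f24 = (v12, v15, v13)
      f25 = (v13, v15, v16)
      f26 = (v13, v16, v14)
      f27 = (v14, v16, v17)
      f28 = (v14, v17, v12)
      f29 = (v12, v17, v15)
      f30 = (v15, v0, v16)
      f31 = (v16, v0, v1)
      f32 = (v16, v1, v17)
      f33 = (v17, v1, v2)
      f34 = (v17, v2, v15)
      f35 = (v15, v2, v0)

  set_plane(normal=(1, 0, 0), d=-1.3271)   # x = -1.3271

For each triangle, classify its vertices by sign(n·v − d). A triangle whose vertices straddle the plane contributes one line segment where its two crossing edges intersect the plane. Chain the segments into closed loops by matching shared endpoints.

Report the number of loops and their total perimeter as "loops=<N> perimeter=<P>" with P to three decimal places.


Straddling triangles (12 of 36):
  (v6,v9,v7) [+-+] → (-1.3271, 1.49459, 0)–(-1.3271, 0.814505, 0.226698)  len=0.7169
  (v7,v9,v10) [+--] → (-1.3271, 0.814505, 0.226698)–(-1.3271, 0.377411, 0.3724)  len=0.4607
  (v7,v10,v8) [+-+] → (-1.3271, 0.377411, 0.3724)–(-1.3271, 0.377411, 0.162313)  len=0.2101
  (v8,v10,v11) [+--] → (-1.3271, 0.377411, 0.162313)–(-1.3271, 0.377411, -0.3724)  len=0.5347
  (v8,v11,v6) [+-+] → (-1.3271, 0.377411, -0.3724)–(-1.3271, 0.918376, -0.192076)  len=0.5702
  (v6,v11,v9) [+--] → (-1.3271, 0.918376, -0.192076)–(-1.3271, 1.49459, 0)  len=0.6074
  (v9,v12,v10) [-+-] → (-1.3271, -1.49459, 0)–(-1.3271, -0.918376, 0.192076)  len=0.6074
  (v10,v12,v13) [-++] → (-1.3271, -0.918376, 0.192076)–(-1.3271, -0.377411, 0.3724)  len=0.5702
  (v10,v13,v11) [-+-] → (-1.3271, -0.377411, 0.3724)–(-1.3271, -0.377411, -0.162313)  len=0.5347
  (v11,v13,v14) [-++] → (-1.3271, -0.377411, -0.162313)–(-1.3271, -0.377411, -0.3724)  len=0.2101
  (v11,v14,v9) [-+-] → (-1.3271, -0.377411, -0.3724)–(-1.3271, -0.814505, -0.226698)  len=0.4607
  (v9,v14,v12) [-++] → (-1.3271, -0.814505, -0.226698)–(-1.3271, -1.49459, 0)  len=0.7169

Chained into 2 loop(s):
  loop 1: 6 segments, perimeter = 3.1000
  loop 2: 6 segments, perimeter = 3.1000
Total perimeter = 6.200

loops=2 perimeter=6.200


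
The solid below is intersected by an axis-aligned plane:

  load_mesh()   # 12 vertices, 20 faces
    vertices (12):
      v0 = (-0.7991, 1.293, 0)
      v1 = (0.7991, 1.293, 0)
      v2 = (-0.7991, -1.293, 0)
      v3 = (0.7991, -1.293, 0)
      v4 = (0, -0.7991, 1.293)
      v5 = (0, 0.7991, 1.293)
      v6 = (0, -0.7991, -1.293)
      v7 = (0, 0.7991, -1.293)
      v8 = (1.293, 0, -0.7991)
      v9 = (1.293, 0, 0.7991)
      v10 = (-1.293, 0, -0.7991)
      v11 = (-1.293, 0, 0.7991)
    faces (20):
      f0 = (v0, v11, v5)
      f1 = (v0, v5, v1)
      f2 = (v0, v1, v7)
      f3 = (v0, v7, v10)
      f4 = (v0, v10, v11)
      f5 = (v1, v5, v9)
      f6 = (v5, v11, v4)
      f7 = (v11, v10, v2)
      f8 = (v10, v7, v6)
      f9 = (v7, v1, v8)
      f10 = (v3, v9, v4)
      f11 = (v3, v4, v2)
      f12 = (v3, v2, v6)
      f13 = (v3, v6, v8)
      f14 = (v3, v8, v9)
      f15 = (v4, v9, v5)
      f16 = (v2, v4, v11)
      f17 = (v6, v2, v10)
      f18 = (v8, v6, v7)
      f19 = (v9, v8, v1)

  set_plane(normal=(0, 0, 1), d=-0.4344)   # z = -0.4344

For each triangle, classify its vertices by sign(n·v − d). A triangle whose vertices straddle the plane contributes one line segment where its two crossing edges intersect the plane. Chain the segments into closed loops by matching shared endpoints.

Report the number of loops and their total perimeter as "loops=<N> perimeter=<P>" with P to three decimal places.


loops=1 perimeter=7.687

Straddling triangles (10 of 20):
  (v0,v1,v7) [++-] → (0.530632, 1.12707, -0.4344)–(-0.530632, 1.12707, -0.4344)  len=1.0613
  (v0,v7,v10) [+--] → (-0.530632, 1.12707, -0.4344)–(-1.06759, 0.59011, -0.4344)  len=0.7594
  (v0,v10,v11) [+-+] → (-1.06759, 0.59011, -0.4344)–(-1.293, 0, -0.4344)  len=0.6317
  (v11,v10,v2) [+-+] → (-1.293, 0, -0.4344)–(-1.06759, -0.59011, -0.4344)  len=0.6317
  (v7,v1,v8) [-+-] → (0.530632, 1.12707, -0.4344)–(1.06759, 0.59011, -0.4344)  len=0.7594
  (v3,v2,v6) [++-] → (-0.530632, -1.12707, -0.4344)–(0.530632, -1.12707, -0.4344)  len=1.0613
  (v3,v6,v8) [+--] → (0.530632, -1.12707, -0.4344)–(1.06759, -0.59011, -0.4344)  len=0.7594
  (v3,v8,v9) [+-+] → (1.06759, -0.59011, -0.4344)–(1.293, 0, -0.4344)  len=0.6317
  (v6,v2,v10) [-+-] → (-0.530632, -1.12707, -0.4344)–(-1.06759, -0.59011, -0.4344)  len=0.7594
  (v9,v8,v1) [+-+] → (1.293, 0, -0.4344)–(1.06759, 0.59011, -0.4344)  len=0.6317

Chained into 1 loop(s):
  loop 1: 10 segments, perimeter = 7.6868
Total perimeter = 7.687


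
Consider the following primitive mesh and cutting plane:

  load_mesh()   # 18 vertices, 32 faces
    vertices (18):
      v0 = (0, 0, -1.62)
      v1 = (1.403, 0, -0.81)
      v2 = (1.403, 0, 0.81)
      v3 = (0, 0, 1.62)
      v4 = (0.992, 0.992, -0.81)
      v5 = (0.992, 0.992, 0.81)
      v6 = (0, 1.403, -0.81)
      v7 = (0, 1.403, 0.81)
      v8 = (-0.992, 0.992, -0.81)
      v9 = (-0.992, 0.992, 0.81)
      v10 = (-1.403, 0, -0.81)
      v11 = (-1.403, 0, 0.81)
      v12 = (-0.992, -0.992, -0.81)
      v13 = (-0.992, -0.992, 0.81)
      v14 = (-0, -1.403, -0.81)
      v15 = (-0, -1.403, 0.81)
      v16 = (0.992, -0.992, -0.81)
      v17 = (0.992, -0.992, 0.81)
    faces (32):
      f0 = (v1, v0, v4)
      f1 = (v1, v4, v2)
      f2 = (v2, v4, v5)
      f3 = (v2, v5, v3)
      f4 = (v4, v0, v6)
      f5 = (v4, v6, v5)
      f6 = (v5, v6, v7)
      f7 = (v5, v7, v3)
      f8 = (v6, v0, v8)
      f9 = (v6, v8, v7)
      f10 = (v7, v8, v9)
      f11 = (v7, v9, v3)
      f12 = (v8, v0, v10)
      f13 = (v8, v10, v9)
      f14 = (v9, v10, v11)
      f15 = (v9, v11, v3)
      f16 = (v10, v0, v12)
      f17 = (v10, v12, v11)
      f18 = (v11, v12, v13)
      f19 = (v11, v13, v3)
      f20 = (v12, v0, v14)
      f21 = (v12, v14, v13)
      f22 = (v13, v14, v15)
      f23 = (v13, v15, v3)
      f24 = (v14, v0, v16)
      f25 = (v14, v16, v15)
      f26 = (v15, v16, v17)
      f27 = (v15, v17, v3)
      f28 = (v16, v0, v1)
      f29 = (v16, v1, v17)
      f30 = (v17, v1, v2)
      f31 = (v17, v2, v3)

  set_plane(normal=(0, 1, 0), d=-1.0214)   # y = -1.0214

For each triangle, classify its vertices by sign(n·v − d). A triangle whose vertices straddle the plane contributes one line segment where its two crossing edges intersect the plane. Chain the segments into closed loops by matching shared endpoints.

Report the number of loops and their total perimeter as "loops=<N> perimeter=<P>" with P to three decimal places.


loops=1 perimeter=7.028

Straddling triangles (8 of 32):
  (v12,v0,v14) [++-] → (0, -1.0214, -1.03031)–(-0.921039, -1.0214, -0.81)  len=0.9470
  (v12,v14,v13) [+-+] → (-0.921039, -1.0214, -0.81)–(-0.921039, -1.0214, 0.694117)  len=1.5041
  (v13,v14,v15) [+--] → (-0.921039, -1.0214, 0.694117)–(-0.921039, -1.0214, 0.81)  len=0.1159
  (v13,v15,v3) [+-+] → (-0.921039, -1.0214, 0.81)–(0, -1.0214, 1.03031)  len=0.9470
  (v14,v0,v16) [-++] → (0, -1.0214, -1.03031)–(0.921039, -1.0214, -0.81)  len=0.9470
  (v14,v16,v15) [-+-] → (0.921039, -1.0214, -0.81)–(0.921039, -1.0214, -0.694117)  len=0.1159
  (v15,v16,v17) [-++] → (0.921039, -1.0214, -0.694117)–(0.921039, -1.0214, 0.81)  len=1.5041
  (v15,v17,v3) [-++] → (0.921039, -1.0214, 0.81)–(0, -1.0214, 1.03031)  len=0.9470

Chained into 1 loop(s):
  loop 1: 8 segments, perimeter = 7.0281
Total perimeter = 7.028


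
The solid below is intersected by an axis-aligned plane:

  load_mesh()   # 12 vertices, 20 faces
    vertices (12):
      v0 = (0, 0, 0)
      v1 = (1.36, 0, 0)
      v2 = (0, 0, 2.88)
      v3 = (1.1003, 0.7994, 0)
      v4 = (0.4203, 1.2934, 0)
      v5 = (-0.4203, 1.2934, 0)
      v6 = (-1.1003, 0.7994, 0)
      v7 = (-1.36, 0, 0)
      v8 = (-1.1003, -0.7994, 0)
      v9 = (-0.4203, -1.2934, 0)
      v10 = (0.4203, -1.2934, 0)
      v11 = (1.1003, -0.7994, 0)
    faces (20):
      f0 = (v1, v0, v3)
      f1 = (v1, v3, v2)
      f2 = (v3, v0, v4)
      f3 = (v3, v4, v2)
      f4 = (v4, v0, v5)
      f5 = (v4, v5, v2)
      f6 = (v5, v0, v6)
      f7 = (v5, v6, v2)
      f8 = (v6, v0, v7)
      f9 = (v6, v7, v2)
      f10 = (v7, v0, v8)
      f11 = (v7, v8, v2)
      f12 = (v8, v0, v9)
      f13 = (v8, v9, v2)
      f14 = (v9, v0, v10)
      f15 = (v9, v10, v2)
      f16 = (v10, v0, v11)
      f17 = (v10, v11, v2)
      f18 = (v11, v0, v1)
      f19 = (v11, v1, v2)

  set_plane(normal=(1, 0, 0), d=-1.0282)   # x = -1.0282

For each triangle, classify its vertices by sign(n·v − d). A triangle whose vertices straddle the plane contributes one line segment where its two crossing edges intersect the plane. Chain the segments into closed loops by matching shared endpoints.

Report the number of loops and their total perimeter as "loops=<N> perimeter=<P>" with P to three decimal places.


Straddling triangles (8 of 20):
  (v5,v0,v6) [++-] → (-1.0282, 0.747017, 0)–(-1.0282, 0.851779, 0)  len=0.1048
  (v5,v6,v2) [+-+] → (-1.0282, 0.851779, 0)–(-1.0282, 0.747017, 0.188719)  len=0.2158
  (v6,v0,v7) [-+-] → (-1.0282, 0.747017, 0)–(-1.0282, 0, 0)  len=0.7470
  (v6,v7,v2) [--+] → (-1.0282, 0, 0.702635)–(-1.0282, 0.747017, 0.188719)  len=0.9067
  (v7,v0,v8) [-+-] → (-1.0282, 0, 0)–(-1.0282, -0.747017, 0)  len=0.7470
  (v7,v8,v2) [--+] → (-1.0282, -0.747017, 0.188719)–(-1.0282, 0, 0.702635)  len=0.9067
  (v8,v0,v9) [-++] → (-1.0282, -0.747017, 0)–(-1.0282, -0.851779, 0)  len=0.1048
  (v8,v9,v2) [-++] → (-1.0282, -0.851779, 0)–(-1.0282, -0.747017, 0.188719)  len=0.2158

Chained into 1 loop(s):
  loop 1: 8 segments, perimeter = 3.9487
Total perimeter = 3.949

loops=1 perimeter=3.949


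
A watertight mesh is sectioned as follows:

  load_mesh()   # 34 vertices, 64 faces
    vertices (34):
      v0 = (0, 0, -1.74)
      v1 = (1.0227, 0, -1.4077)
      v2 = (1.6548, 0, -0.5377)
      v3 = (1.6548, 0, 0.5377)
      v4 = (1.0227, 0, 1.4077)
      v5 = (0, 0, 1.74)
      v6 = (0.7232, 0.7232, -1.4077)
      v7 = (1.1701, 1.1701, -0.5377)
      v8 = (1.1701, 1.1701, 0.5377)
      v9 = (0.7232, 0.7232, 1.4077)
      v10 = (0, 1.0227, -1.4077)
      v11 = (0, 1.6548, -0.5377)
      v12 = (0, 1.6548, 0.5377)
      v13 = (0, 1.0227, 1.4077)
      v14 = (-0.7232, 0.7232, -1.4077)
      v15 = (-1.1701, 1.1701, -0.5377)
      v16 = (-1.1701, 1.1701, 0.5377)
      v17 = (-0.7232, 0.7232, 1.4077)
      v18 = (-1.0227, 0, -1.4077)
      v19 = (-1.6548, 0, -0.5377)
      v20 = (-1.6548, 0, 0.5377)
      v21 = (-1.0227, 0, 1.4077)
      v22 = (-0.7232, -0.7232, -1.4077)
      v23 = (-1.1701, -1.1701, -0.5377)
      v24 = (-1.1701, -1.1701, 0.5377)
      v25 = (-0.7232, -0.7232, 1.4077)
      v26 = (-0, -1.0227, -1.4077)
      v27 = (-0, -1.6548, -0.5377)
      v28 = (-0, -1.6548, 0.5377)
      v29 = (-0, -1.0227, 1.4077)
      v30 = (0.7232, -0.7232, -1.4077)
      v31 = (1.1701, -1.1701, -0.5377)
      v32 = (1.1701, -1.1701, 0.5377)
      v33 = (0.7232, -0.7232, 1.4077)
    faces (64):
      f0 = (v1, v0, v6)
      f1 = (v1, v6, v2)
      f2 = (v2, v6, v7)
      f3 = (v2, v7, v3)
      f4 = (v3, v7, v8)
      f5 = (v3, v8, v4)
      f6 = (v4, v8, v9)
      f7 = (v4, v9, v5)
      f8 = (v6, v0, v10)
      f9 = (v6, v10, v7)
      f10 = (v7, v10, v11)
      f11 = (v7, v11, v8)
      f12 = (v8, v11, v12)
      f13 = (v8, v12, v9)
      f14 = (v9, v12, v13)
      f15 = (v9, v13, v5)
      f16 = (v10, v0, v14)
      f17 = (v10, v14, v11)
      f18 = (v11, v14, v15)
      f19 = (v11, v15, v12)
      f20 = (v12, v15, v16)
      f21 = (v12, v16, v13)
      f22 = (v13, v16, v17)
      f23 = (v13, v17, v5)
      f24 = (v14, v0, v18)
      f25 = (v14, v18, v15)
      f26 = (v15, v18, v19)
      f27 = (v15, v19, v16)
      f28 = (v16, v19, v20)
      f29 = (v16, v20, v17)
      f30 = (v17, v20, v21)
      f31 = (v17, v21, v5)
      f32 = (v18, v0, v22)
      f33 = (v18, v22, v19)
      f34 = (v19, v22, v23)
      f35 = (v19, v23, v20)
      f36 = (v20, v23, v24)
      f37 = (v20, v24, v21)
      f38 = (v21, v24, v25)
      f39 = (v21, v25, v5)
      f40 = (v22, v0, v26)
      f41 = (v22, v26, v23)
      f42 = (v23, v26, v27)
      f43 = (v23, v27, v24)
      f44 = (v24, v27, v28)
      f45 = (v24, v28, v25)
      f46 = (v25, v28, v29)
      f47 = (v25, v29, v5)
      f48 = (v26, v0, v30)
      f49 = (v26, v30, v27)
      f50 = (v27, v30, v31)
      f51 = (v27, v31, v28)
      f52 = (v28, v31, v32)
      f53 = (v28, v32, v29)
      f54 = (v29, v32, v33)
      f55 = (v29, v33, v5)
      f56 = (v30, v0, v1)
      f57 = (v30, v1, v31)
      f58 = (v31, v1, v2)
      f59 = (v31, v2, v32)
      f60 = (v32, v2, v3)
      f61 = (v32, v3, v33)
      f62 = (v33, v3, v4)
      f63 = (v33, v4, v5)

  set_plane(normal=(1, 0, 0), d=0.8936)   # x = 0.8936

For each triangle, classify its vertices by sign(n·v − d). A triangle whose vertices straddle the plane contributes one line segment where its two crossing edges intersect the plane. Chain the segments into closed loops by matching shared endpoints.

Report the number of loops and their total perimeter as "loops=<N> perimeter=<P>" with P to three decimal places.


loops=1 perimeter=8.749

Straddling triangles (20 of 64):
  (v1,v0,v6) [+--] → (0.8936, 0, -1.44965)–(0.8936, 0.311737, -1.4077)  len=0.3145
  (v1,v6,v2) [+-+] → (0.8936, 0.311737, -1.4077)–(0.8936, 0.590919, -1.24857)  len=0.3214
  (v2,v6,v7) [+-+] → (0.8936, 0.590919, -1.24857)–(0.8936, 0.8936, -1.07597)  len=0.3484
  (v4,v8,v9) [++-] → (0.8936, 0.8936, 1.07597)–(0.8936, 0.311737, 1.4077)  len=0.6698
  (v4,v9,v5) [+--] → (0.8936, 0.311737, 1.4077)–(0.8936, 0, 1.44965)  len=0.3145
  (v6,v10,v7) [--+] → (0.8936, 1.13527, -0.743285)–(0.8936, 0.8936, -1.07597)  len=0.4112
  (v7,v10,v11) [+--] → (0.8936, 1.13527, -0.743285)–(0.8936, 1.28464, -0.5377)  len=0.2541
  (v7,v11,v8) [+-+] → (0.8936, 1.28464, -0.5377)–(0.8936, 1.28464, 0.283578)  len=0.8213
  (v8,v11,v12) [+--] → (0.8936, 1.28464, 0.283578)–(0.8936, 1.28464, 0.5377)  len=0.2541
  (v8,v12,v9) [+--] → (0.8936, 1.28464, 0.5377)–(0.8936, 0.8936, 1.07597)  len=0.6653
  (v27,v30,v31) [--+] → (0.8936, -0.8936, -1.07597)–(0.8936, -1.28464, -0.5377)  len=0.6653
  (v27,v31,v28) [-+-] → (0.8936, -1.28464, -0.5377)–(0.8936, -1.28464, -0.283578)  len=0.2541
  (v28,v31,v32) [-++] → (0.8936, -1.28464, -0.283578)–(0.8936, -1.28464, 0.5377)  len=0.8213
  (v28,v32,v29) [-+-] → (0.8936, -1.28464, 0.5377)–(0.8936, -1.13527, 0.743285)  len=0.2541
  (v29,v32,v33) [-+-] → (0.8936, -1.13527, 0.743285)–(0.8936, -0.8936, 1.07597)  len=0.4112
  (v30,v0,v1) [--+] → (0.8936, 0, -1.44965)–(0.8936, -0.311737, -1.4077)  len=0.3145
  (v30,v1,v31) [-++] → (0.8936, -0.311737, -1.4077)–(0.8936, -0.8936, -1.07597)  len=0.6698
  (v32,v3,v33) [++-] → (0.8936, -0.590919, 1.24857)–(0.8936, -0.8936, 1.07597)  len=0.3484
  (v33,v3,v4) [-++] → (0.8936, -0.590919, 1.24857)–(0.8936, -0.311737, 1.4077)  len=0.3214
  (v33,v4,v5) [-+-] → (0.8936, -0.311737, 1.4077)–(0.8936, 0, 1.44965)  len=0.3145

Chained into 1 loop(s):
  loop 1: 20 segments, perimeter = 8.7494
Total perimeter = 8.749


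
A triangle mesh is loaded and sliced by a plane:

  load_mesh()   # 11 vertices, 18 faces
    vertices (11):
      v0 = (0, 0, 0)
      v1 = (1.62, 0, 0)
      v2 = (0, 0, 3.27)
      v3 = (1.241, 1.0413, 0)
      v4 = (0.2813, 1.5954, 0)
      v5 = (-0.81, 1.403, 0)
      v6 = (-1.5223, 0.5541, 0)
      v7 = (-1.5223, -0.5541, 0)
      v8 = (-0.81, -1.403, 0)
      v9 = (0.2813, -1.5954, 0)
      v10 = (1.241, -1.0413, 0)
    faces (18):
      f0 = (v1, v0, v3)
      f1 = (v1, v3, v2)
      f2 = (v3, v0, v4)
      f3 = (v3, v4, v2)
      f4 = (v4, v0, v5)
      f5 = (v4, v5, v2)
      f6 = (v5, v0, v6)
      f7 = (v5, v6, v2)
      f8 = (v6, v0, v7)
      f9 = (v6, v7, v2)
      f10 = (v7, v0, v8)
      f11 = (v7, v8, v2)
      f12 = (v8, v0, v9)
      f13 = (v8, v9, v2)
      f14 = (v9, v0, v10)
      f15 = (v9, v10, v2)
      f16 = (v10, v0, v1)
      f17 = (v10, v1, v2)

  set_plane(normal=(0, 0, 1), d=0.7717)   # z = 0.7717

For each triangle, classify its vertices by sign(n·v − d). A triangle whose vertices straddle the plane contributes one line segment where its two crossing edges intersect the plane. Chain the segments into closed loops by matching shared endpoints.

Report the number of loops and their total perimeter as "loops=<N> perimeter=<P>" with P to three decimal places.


Straddling triangles (9 of 18):
  (v1,v3,v2) [--+] → (0.948132, 0.79556, 0.7717)–(1.23769, 0, 0.7717)  len=0.8466
  (v3,v4,v2) [--+] → (0.214915, 1.2189, 0.7717)–(0.948132, 0.79556, 0.7717)  len=0.8467
  (v4,v5,v2) [--+] → (-0.618845, 1.0719, 0.7717)–(0.214915, 1.2189, 0.7717)  len=0.8466
  (v5,v6,v2) [--+] → (-1.16305, 0.423336, 0.7717)–(-0.618845, 1.0719, 0.7717)  len=0.8466
  (v6,v7,v2) [--+] → (-1.16305, -0.423336, 0.7717)–(-1.16305, 0.423336, 0.7717)  len=0.8467
  (v7,v8,v2) [--+] → (-0.618845, -1.0719, 0.7717)–(-1.16305, -0.423336, 0.7717)  len=0.8466
  (v8,v9,v2) [--+] → (0.214915, -1.2189, 0.7717)–(-0.618845, -1.0719, 0.7717)  len=0.8466
  (v9,v10,v2) [--+] → (0.948132, -0.79556, 0.7717)–(0.214915, -1.2189, 0.7717)  len=0.8467
  (v10,v1,v2) [--+] → (1.23769, 0, 0.7717)–(0.948132, -0.79556, 0.7717)  len=0.8466

Chained into 1 loop(s):
  loop 1: 9 segments, perimeter = 7.6197
Total perimeter = 7.620

loops=1 perimeter=7.620


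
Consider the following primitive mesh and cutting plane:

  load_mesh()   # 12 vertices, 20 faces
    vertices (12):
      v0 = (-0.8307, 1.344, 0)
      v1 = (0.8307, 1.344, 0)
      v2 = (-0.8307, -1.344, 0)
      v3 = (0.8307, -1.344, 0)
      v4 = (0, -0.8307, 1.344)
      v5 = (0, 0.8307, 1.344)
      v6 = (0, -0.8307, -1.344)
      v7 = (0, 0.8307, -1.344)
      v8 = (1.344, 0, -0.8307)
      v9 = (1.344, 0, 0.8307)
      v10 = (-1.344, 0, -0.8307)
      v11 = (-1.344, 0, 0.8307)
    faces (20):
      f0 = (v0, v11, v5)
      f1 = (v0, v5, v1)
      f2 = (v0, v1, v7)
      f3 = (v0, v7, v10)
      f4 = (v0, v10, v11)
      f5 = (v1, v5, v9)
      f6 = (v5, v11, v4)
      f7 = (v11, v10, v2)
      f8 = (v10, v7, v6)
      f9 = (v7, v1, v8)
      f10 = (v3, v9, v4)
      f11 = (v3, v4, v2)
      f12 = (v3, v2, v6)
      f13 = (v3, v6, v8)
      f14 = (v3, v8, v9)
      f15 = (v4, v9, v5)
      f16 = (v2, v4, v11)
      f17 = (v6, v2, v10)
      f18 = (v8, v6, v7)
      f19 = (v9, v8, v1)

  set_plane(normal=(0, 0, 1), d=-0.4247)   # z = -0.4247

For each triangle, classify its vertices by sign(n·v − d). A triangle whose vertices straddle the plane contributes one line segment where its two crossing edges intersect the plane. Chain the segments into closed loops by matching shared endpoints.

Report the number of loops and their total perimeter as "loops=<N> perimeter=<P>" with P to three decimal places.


Straddling triangles (10 of 20):
  (v0,v1,v7) [++-] → (0.568201, 1.1818, -0.4247)–(-0.568201, 1.1818, -0.4247)  len=1.1364
  (v0,v7,v10) [+--] → (-0.568201, 1.1818, -0.4247)–(-1.09313, 0.656873, -0.4247)  len=0.7424
  (v0,v10,v11) [+-+] → (-1.09313, 0.656873, -0.4247)–(-1.344, 0, -0.4247)  len=0.7031
  (v11,v10,v2) [+-+] → (-1.344, 0, -0.4247)–(-1.09313, -0.656873, -0.4247)  len=0.7031
  (v7,v1,v8) [-+-] → (0.568201, 1.1818, -0.4247)–(1.09313, 0.656873, -0.4247)  len=0.7424
  (v3,v2,v6) [++-] → (-0.568201, -1.1818, -0.4247)–(0.568201, -1.1818, -0.4247)  len=1.1364
  (v3,v6,v8) [+--] → (0.568201, -1.1818, -0.4247)–(1.09313, -0.656873, -0.4247)  len=0.7424
  (v3,v8,v9) [+-+] → (1.09313, -0.656873, -0.4247)–(1.344, 0, -0.4247)  len=0.7031
  (v6,v2,v10) [-+-] → (-0.568201, -1.1818, -0.4247)–(-1.09313, -0.656873, -0.4247)  len=0.7424
  (v9,v8,v1) [+-+] → (1.344, 0, -0.4247)–(1.09313, 0.656873, -0.4247)  len=0.7031

Chained into 1 loop(s):
  loop 1: 10 segments, perimeter = 8.0548
Total perimeter = 8.055

loops=1 perimeter=8.055


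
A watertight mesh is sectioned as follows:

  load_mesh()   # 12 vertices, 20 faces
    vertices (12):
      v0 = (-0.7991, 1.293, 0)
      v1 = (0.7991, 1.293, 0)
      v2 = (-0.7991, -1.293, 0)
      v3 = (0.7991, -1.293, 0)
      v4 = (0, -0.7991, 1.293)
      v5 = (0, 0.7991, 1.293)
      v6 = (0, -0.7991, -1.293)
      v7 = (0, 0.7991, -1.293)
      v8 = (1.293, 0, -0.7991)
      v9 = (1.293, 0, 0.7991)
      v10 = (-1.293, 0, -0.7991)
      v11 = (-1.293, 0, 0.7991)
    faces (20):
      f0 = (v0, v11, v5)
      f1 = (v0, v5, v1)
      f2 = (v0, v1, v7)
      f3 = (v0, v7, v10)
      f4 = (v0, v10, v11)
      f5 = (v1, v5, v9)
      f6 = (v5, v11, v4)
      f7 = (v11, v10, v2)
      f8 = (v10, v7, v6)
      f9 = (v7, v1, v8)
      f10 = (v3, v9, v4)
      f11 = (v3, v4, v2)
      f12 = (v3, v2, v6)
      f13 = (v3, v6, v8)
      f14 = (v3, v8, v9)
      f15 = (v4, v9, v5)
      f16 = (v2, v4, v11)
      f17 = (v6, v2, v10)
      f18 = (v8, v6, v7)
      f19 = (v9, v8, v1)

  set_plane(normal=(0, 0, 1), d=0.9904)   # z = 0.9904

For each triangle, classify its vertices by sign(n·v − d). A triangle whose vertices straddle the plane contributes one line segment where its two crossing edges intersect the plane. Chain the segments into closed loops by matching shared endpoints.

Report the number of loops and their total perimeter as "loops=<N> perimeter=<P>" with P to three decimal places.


loops=1 perimeter=5.409

Straddling triangles (8 of 20):
  (v0,v11,v5) [--+] → (-0.792188, 0.309512, 0.9904)–(-0.187013, 0.914687, 0.9904)  len=0.8558
  (v0,v5,v1) [-+-] → (-0.187013, 0.914687, 0.9904)–(0.187013, 0.914687, 0.9904)  len=0.3740
  (v1,v5,v9) [-+-] → (0.187013, 0.914687, 0.9904)–(0.792188, 0.309512, 0.9904)  len=0.8558
  (v5,v11,v4) [+-+] → (-0.792188, 0.309512, 0.9904)–(-0.792188, -0.309512, 0.9904)  len=0.6190
  (v3,v9,v4) [--+] → (0.792188, -0.309512, 0.9904)–(0.187013, -0.914687, 0.9904)  len=0.8558
  (v3,v4,v2) [-+-] → (0.187013, -0.914687, 0.9904)–(-0.187013, -0.914687, 0.9904)  len=0.3740
  (v4,v9,v5) [+-+] → (0.792188, -0.309512, 0.9904)–(0.792188, 0.309512, 0.9904)  len=0.6190
  (v2,v4,v11) [-+-] → (-0.187013, -0.914687, 0.9904)–(-0.792188, -0.309512, 0.9904)  len=0.8558

Chained into 1 loop(s):
  loop 1: 8 segments, perimeter = 5.4095
Total perimeter = 5.409


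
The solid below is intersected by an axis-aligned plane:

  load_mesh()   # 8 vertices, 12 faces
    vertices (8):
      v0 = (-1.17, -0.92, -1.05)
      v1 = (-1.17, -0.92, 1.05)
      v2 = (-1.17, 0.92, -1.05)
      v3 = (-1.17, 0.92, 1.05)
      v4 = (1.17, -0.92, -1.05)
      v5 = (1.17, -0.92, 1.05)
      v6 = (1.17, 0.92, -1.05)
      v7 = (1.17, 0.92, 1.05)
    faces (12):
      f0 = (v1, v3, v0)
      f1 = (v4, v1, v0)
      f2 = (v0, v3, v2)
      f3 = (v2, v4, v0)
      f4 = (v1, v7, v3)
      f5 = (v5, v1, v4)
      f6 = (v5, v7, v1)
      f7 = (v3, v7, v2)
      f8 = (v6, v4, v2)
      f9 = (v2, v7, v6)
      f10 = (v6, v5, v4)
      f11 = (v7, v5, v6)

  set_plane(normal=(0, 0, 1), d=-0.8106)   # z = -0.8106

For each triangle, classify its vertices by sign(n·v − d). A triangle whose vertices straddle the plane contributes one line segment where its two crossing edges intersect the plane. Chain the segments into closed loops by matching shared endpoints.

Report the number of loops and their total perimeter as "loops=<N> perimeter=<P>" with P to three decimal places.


loops=1 perimeter=8.360

Straddling triangles (8 of 12):
  (v1,v3,v0) [++-] → (-1.17, -0.71024, -0.8106)–(-1.17, -0.92, -0.8106)  len=0.2098
  (v4,v1,v0) [-+-] → (0.90324, -0.92, -0.8106)–(-1.17, -0.92, -0.8106)  len=2.0732
  (v0,v3,v2) [-+-] → (-1.17, -0.71024, -0.8106)–(-1.17, 0.92, -0.8106)  len=1.6302
  (v5,v1,v4) [++-] → (0.90324, -0.92, -0.8106)–(1.17, -0.92, -0.8106)  len=0.2668
  (v3,v7,v2) [++-] → (-0.90324, 0.92, -0.8106)–(-1.17, 0.92, -0.8106)  len=0.2668
  (v2,v7,v6) [-+-] → (-0.90324, 0.92, -0.8106)–(1.17, 0.92, -0.8106)  len=2.0732
  (v6,v5,v4) [-+-] → (1.17, 0.71024, -0.8106)–(1.17, -0.92, -0.8106)  len=1.6302
  (v7,v5,v6) [++-] → (1.17, 0.71024, -0.8106)–(1.17, 0.92, -0.8106)  len=0.2098

Chained into 1 loop(s):
  loop 1: 8 segments, perimeter = 8.3600
Total perimeter = 8.360


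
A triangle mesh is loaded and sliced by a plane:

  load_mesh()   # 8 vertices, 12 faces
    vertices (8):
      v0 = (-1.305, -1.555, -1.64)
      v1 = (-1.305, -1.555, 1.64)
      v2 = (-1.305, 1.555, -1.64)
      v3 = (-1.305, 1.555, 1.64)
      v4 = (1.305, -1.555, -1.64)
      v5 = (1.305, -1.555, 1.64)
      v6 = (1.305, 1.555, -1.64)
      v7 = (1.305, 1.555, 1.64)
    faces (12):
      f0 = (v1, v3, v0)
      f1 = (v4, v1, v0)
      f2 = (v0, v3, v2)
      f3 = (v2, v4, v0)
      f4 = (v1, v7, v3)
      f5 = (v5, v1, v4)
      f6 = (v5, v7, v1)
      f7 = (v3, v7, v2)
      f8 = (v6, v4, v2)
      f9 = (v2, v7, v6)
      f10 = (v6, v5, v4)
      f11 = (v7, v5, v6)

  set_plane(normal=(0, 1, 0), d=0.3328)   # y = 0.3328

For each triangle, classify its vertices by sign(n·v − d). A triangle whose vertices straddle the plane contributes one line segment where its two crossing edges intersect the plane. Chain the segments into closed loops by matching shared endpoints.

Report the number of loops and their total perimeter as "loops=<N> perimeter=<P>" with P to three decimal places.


Straddling triangles (8 of 12):
  (v1,v3,v0) [-+-] → (-1.305, 0.3328, 1.64)–(-1.305, 0.3328, 0.350992)  len=1.2890
  (v0,v3,v2) [-++] → (-1.305, 0.3328, 0.350992)–(-1.305, 0.3328, -1.64)  len=1.9910
  (v2,v4,v0) [+--] → (-0.279295, 0.3328, -1.64)–(-1.305, 0.3328, -1.64)  len=1.0257
  (v1,v7,v3) [-++] → (0.279295, 0.3328, 1.64)–(-1.305, 0.3328, 1.64)  len=1.5843
  (v5,v7,v1) [-+-] → (1.305, 0.3328, 1.64)–(0.279295, 0.3328, 1.64)  len=1.0257
  (v6,v4,v2) [+-+] → (1.305, 0.3328, -1.64)–(-0.279295, 0.3328, -1.64)  len=1.5843
  (v6,v5,v4) [+--] → (1.305, 0.3328, -0.350992)–(1.305, 0.3328, -1.64)  len=1.2890
  (v7,v5,v6) [+-+] → (1.305, 0.3328, 1.64)–(1.305, 0.3328, -0.350992)  len=1.9910

Chained into 1 loop(s):
  loop 1: 8 segments, perimeter = 11.7800
Total perimeter = 11.780

loops=1 perimeter=11.780
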